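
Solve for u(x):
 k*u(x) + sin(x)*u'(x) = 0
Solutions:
 u(x) = C1*exp(k*(-log(cos(x) - 1) + log(cos(x) + 1))/2)


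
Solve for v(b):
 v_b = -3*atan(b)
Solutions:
 v(b) = C1 - 3*b*atan(b) + 3*log(b^2 + 1)/2


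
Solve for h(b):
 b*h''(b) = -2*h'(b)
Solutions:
 h(b) = C1 + C2/b


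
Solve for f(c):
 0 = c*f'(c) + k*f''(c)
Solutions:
 f(c) = C1 + C2*sqrt(k)*erf(sqrt(2)*c*sqrt(1/k)/2)


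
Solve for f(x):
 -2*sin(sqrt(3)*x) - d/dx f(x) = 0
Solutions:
 f(x) = C1 + 2*sqrt(3)*cos(sqrt(3)*x)/3


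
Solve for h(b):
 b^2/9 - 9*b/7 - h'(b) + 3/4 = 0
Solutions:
 h(b) = C1 + b^3/27 - 9*b^2/14 + 3*b/4


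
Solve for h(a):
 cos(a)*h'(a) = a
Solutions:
 h(a) = C1 + Integral(a/cos(a), a)


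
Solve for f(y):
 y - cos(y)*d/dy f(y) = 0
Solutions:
 f(y) = C1 + Integral(y/cos(y), y)


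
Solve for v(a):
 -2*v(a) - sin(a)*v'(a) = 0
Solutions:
 v(a) = C1*(cos(a) + 1)/(cos(a) - 1)


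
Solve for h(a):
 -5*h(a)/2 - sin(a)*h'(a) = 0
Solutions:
 h(a) = C1*(cos(a) + 1)^(5/4)/(cos(a) - 1)^(5/4)


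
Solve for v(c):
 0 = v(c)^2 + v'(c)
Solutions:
 v(c) = 1/(C1 + c)


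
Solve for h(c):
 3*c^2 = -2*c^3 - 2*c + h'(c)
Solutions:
 h(c) = C1 + c^4/2 + c^3 + c^2


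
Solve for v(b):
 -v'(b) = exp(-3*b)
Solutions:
 v(b) = C1 + exp(-3*b)/3


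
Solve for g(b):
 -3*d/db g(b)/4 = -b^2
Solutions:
 g(b) = C1 + 4*b^3/9


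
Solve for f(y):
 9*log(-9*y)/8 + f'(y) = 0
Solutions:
 f(y) = C1 - 9*y*log(-y)/8 + 9*y*(1 - 2*log(3))/8


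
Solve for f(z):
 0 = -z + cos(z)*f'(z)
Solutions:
 f(z) = C1 + Integral(z/cos(z), z)


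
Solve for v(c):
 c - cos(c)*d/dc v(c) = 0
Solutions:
 v(c) = C1 + Integral(c/cos(c), c)


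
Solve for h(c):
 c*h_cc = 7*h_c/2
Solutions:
 h(c) = C1 + C2*c^(9/2)


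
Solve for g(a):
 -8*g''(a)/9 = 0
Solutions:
 g(a) = C1 + C2*a


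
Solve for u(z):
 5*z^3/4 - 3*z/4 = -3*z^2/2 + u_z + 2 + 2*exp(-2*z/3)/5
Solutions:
 u(z) = C1 + 5*z^4/16 + z^3/2 - 3*z^2/8 - 2*z + 3*exp(-2*z/3)/5


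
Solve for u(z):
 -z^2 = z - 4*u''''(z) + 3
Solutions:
 u(z) = C1 + C2*z + C3*z^2 + C4*z^3 + z^6/1440 + z^5/480 + z^4/32


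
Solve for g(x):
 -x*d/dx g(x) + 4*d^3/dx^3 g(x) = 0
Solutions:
 g(x) = C1 + Integral(C2*airyai(2^(1/3)*x/2) + C3*airybi(2^(1/3)*x/2), x)


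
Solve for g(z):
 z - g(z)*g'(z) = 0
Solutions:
 g(z) = -sqrt(C1 + z^2)
 g(z) = sqrt(C1 + z^2)


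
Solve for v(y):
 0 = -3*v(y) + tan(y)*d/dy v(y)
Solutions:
 v(y) = C1*sin(y)^3


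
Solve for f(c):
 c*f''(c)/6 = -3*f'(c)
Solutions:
 f(c) = C1 + C2/c^17


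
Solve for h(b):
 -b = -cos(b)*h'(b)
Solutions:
 h(b) = C1 + Integral(b/cos(b), b)


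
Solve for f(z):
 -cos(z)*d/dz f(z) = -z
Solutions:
 f(z) = C1 + Integral(z/cos(z), z)


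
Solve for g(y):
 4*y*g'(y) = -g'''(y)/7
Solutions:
 g(y) = C1 + Integral(C2*airyai(-28^(1/3)*y) + C3*airybi(-28^(1/3)*y), y)


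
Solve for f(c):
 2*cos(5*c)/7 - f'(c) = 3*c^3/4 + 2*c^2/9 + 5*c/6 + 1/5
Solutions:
 f(c) = C1 - 3*c^4/16 - 2*c^3/27 - 5*c^2/12 - c/5 + 2*sin(5*c)/35


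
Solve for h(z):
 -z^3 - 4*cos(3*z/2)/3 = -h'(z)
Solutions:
 h(z) = C1 + z^4/4 + 8*sin(3*z/2)/9


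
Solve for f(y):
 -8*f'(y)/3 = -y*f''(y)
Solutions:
 f(y) = C1 + C2*y^(11/3)


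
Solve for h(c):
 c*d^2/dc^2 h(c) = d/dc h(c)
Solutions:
 h(c) = C1 + C2*c^2


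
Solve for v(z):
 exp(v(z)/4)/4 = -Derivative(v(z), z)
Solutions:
 v(z) = 4*log(1/(C1 + z)) + 16*log(2)


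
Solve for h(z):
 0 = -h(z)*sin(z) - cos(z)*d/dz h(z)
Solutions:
 h(z) = C1*cos(z)


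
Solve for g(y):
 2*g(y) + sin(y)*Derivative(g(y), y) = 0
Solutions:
 g(y) = C1*(cos(y) + 1)/(cos(y) - 1)


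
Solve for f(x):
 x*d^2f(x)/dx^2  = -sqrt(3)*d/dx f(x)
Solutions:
 f(x) = C1 + C2*x^(1 - sqrt(3))


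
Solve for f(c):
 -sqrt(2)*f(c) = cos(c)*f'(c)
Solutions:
 f(c) = C1*(sin(c) - 1)^(sqrt(2)/2)/(sin(c) + 1)^(sqrt(2)/2)


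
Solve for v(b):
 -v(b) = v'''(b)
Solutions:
 v(b) = C3*exp(-b) + (C1*sin(sqrt(3)*b/2) + C2*cos(sqrt(3)*b/2))*exp(b/2)


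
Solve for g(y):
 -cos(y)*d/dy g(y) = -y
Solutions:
 g(y) = C1 + Integral(y/cos(y), y)


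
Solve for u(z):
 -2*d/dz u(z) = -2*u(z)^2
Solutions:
 u(z) = -1/(C1 + z)


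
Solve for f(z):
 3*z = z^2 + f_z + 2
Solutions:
 f(z) = C1 - z^3/3 + 3*z^2/2 - 2*z


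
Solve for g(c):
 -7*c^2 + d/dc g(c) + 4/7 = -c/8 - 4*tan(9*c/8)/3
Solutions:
 g(c) = C1 + 7*c^3/3 - c^2/16 - 4*c/7 + 32*log(cos(9*c/8))/27


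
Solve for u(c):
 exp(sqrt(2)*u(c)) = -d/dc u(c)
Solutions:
 u(c) = sqrt(2)*(2*log(1/(C1 + c)) - log(2))/4


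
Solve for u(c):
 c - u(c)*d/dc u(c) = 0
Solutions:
 u(c) = -sqrt(C1 + c^2)
 u(c) = sqrt(C1 + c^2)


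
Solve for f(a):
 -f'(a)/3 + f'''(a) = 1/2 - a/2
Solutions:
 f(a) = C1 + C2*exp(-sqrt(3)*a/3) + C3*exp(sqrt(3)*a/3) + 3*a^2/4 - 3*a/2


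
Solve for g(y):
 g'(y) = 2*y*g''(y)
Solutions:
 g(y) = C1 + C2*y^(3/2)


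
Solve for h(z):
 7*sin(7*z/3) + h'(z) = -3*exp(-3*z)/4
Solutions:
 h(z) = C1 + 3*cos(7*z/3) + exp(-3*z)/4


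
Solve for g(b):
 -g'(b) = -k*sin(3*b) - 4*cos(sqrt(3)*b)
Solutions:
 g(b) = C1 - k*cos(3*b)/3 + 4*sqrt(3)*sin(sqrt(3)*b)/3


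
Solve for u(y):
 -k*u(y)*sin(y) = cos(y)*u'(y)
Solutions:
 u(y) = C1*exp(k*log(cos(y)))


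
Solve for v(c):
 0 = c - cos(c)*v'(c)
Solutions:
 v(c) = C1 + Integral(c/cos(c), c)


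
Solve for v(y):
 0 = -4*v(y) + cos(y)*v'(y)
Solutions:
 v(y) = C1*(sin(y)^2 + 2*sin(y) + 1)/(sin(y)^2 - 2*sin(y) + 1)


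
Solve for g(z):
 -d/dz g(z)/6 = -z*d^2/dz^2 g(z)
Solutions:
 g(z) = C1 + C2*z^(7/6)


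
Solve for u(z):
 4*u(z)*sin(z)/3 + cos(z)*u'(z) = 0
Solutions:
 u(z) = C1*cos(z)^(4/3)


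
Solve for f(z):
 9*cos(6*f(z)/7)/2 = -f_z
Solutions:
 9*z/2 - 7*log(sin(6*f(z)/7) - 1)/12 + 7*log(sin(6*f(z)/7) + 1)/12 = C1


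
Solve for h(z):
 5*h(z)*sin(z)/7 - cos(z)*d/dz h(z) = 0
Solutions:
 h(z) = C1/cos(z)^(5/7)


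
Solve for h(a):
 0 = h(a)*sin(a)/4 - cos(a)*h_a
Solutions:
 h(a) = C1/cos(a)^(1/4)


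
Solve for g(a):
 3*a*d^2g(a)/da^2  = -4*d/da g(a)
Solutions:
 g(a) = C1 + C2/a^(1/3)


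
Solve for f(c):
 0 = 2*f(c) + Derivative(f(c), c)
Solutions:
 f(c) = C1*exp(-2*c)


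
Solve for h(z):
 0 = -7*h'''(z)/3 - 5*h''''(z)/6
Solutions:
 h(z) = C1 + C2*z + C3*z^2 + C4*exp(-14*z/5)


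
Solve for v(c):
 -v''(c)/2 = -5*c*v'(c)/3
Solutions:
 v(c) = C1 + C2*erfi(sqrt(15)*c/3)


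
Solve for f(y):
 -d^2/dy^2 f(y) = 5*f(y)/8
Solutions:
 f(y) = C1*sin(sqrt(10)*y/4) + C2*cos(sqrt(10)*y/4)


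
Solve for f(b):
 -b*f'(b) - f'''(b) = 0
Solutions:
 f(b) = C1 + Integral(C2*airyai(-b) + C3*airybi(-b), b)


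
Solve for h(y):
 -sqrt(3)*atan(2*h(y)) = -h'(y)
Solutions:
 Integral(1/atan(2*_y), (_y, h(y))) = C1 + sqrt(3)*y


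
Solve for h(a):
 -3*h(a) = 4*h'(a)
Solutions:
 h(a) = C1*exp(-3*a/4)


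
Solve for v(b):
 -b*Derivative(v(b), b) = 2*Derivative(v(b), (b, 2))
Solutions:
 v(b) = C1 + C2*erf(b/2)


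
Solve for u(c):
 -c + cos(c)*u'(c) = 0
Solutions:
 u(c) = C1 + Integral(c/cos(c), c)


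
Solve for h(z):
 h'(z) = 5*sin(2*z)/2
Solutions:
 h(z) = C1 - 5*cos(2*z)/4


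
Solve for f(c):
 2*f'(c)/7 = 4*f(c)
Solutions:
 f(c) = C1*exp(14*c)


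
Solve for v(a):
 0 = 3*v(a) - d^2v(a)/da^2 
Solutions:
 v(a) = C1*exp(-sqrt(3)*a) + C2*exp(sqrt(3)*a)


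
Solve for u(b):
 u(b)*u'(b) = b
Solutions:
 u(b) = -sqrt(C1 + b^2)
 u(b) = sqrt(C1 + b^2)


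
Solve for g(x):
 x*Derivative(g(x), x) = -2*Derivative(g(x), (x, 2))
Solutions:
 g(x) = C1 + C2*erf(x/2)


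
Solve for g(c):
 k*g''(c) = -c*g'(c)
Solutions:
 g(c) = C1 + C2*sqrt(k)*erf(sqrt(2)*c*sqrt(1/k)/2)


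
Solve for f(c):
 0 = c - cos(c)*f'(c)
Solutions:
 f(c) = C1 + Integral(c/cos(c), c)


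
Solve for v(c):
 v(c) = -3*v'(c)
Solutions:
 v(c) = C1*exp(-c/3)


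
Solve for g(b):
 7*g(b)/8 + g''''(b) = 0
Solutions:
 g(b) = (C1*sin(2^(3/4)*7^(1/4)*b/4) + C2*cos(2^(3/4)*7^(1/4)*b/4))*exp(-2^(3/4)*7^(1/4)*b/4) + (C3*sin(2^(3/4)*7^(1/4)*b/4) + C4*cos(2^(3/4)*7^(1/4)*b/4))*exp(2^(3/4)*7^(1/4)*b/4)


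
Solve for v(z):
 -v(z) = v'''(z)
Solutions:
 v(z) = C3*exp(-z) + (C1*sin(sqrt(3)*z/2) + C2*cos(sqrt(3)*z/2))*exp(z/2)


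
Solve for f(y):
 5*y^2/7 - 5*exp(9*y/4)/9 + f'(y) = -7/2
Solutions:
 f(y) = C1 - 5*y^3/21 - 7*y/2 + 20*exp(9*y/4)/81


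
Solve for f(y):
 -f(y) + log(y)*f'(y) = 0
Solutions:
 f(y) = C1*exp(li(y))


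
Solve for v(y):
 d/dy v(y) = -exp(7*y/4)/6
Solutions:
 v(y) = C1 - 2*exp(7*y/4)/21


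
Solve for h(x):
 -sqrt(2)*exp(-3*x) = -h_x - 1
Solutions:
 h(x) = C1 - x - sqrt(2)*exp(-3*x)/3


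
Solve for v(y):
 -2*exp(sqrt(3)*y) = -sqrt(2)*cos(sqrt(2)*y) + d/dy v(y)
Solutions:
 v(y) = C1 - 2*sqrt(3)*exp(sqrt(3)*y)/3 + sin(sqrt(2)*y)


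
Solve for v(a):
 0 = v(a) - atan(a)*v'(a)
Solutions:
 v(a) = C1*exp(Integral(1/atan(a), a))


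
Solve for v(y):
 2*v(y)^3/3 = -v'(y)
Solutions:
 v(y) = -sqrt(6)*sqrt(-1/(C1 - 2*y))/2
 v(y) = sqrt(6)*sqrt(-1/(C1 - 2*y))/2


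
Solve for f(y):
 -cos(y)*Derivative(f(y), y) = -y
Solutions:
 f(y) = C1 + Integral(y/cos(y), y)


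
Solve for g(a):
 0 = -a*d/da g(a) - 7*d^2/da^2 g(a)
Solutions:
 g(a) = C1 + C2*erf(sqrt(14)*a/14)


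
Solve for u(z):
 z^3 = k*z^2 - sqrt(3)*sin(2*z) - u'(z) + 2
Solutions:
 u(z) = C1 + k*z^3/3 - z^4/4 + 2*z + sqrt(3)*cos(2*z)/2


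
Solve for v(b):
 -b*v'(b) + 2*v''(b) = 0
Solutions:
 v(b) = C1 + C2*erfi(b/2)


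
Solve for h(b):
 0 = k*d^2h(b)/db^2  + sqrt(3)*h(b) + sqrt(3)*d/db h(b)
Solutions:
 h(b) = C1*exp(b*(sqrt(-4*sqrt(3)*k + 3) - sqrt(3))/(2*k)) + C2*exp(-b*(sqrt(-4*sqrt(3)*k + 3) + sqrt(3))/(2*k))


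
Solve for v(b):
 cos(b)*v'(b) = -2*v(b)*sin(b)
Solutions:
 v(b) = C1*cos(b)^2


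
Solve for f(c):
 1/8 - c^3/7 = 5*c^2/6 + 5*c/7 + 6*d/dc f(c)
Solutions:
 f(c) = C1 - c^4/168 - 5*c^3/108 - 5*c^2/84 + c/48


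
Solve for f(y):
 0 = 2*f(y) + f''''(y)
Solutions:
 f(y) = (C1*sin(2^(3/4)*y/2) + C2*cos(2^(3/4)*y/2))*exp(-2^(3/4)*y/2) + (C3*sin(2^(3/4)*y/2) + C4*cos(2^(3/4)*y/2))*exp(2^(3/4)*y/2)


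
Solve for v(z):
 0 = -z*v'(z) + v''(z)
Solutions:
 v(z) = C1 + C2*erfi(sqrt(2)*z/2)


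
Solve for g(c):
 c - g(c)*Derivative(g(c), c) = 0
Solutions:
 g(c) = -sqrt(C1 + c^2)
 g(c) = sqrt(C1 + c^2)


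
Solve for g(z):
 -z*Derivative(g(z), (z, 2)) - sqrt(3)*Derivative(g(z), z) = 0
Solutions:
 g(z) = C1 + C2*z^(1 - sqrt(3))


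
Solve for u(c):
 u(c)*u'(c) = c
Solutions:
 u(c) = -sqrt(C1 + c^2)
 u(c) = sqrt(C1 + c^2)


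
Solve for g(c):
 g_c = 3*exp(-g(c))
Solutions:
 g(c) = log(C1 + 3*c)


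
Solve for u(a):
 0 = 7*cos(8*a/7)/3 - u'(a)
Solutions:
 u(a) = C1 + 49*sin(8*a/7)/24


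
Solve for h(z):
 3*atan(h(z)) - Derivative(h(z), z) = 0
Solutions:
 Integral(1/atan(_y), (_y, h(z))) = C1 + 3*z


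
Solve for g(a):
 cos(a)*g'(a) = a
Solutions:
 g(a) = C1 + Integral(a/cos(a), a)


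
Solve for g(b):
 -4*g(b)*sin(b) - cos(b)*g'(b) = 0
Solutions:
 g(b) = C1*cos(b)^4


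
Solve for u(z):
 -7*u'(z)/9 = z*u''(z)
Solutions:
 u(z) = C1 + C2*z^(2/9)


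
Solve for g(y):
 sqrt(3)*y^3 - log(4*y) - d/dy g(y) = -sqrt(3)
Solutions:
 g(y) = C1 + sqrt(3)*y^4/4 - y*log(y) - y*log(4) + y + sqrt(3)*y


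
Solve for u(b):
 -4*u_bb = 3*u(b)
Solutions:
 u(b) = C1*sin(sqrt(3)*b/2) + C2*cos(sqrt(3)*b/2)


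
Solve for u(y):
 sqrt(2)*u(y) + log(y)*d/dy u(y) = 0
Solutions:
 u(y) = C1*exp(-sqrt(2)*li(y))


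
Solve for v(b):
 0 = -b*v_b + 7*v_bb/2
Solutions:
 v(b) = C1 + C2*erfi(sqrt(7)*b/7)


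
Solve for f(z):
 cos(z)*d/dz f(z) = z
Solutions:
 f(z) = C1 + Integral(z/cos(z), z)


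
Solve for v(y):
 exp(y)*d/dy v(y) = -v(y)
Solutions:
 v(y) = C1*exp(exp(-y))


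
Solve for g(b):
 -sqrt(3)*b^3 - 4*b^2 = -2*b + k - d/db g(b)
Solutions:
 g(b) = C1 + sqrt(3)*b^4/4 + 4*b^3/3 - b^2 + b*k


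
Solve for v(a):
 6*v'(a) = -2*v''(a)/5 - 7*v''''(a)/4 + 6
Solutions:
 v(a) = C1 + C2*exp(a*(-4*2450^(1/3)*3^(2/3)/(4725 + sqrt(22328985))^(1/3) + 420^(1/3)*(4725 + sqrt(22328985))^(1/3))/210)*sin(3^(1/6)*a*(12*2450^(1/3)/(4725 + sqrt(22328985))^(1/3) + 140^(1/3)*3^(2/3)*(4725 + sqrt(22328985))^(1/3))/210) + C3*exp(a*(-4*2450^(1/3)*3^(2/3)/(4725 + sqrt(22328985))^(1/3) + 420^(1/3)*(4725 + sqrt(22328985))^(1/3))/210)*cos(3^(1/6)*a*(12*2450^(1/3)/(4725 + sqrt(22328985))^(1/3) + 140^(1/3)*3^(2/3)*(4725 + sqrt(22328985))^(1/3))/210) + C4*exp(-a*(-4*2450^(1/3)*3^(2/3)/(4725 + sqrt(22328985))^(1/3) + 420^(1/3)*(4725 + sqrt(22328985))^(1/3))/105) + a


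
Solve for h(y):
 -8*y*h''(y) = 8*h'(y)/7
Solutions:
 h(y) = C1 + C2*y^(6/7)


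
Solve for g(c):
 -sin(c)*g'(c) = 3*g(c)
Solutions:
 g(c) = C1*(cos(c) + 1)^(3/2)/(cos(c) - 1)^(3/2)


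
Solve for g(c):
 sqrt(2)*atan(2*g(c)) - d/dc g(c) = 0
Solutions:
 Integral(1/atan(2*_y), (_y, g(c))) = C1 + sqrt(2)*c


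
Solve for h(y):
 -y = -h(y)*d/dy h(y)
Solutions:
 h(y) = -sqrt(C1 + y^2)
 h(y) = sqrt(C1 + y^2)


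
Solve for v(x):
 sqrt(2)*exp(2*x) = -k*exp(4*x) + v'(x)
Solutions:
 v(x) = C1 + k*exp(4*x)/4 + sqrt(2)*exp(2*x)/2


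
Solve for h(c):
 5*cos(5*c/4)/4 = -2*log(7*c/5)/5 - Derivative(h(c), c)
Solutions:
 h(c) = C1 - 2*c*log(c)/5 - 2*c*log(7)/5 + 2*c/5 + 2*c*log(5)/5 - sin(5*c/4)


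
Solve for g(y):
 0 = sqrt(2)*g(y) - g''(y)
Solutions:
 g(y) = C1*exp(-2^(1/4)*y) + C2*exp(2^(1/4)*y)


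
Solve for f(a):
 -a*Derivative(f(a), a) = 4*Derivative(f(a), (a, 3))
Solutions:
 f(a) = C1 + Integral(C2*airyai(-2^(1/3)*a/2) + C3*airybi(-2^(1/3)*a/2), a)


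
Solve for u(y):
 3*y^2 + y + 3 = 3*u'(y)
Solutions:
 u(y) = C1 + y^3/3 + y^2/6 + y


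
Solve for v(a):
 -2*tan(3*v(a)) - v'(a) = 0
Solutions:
 v(a) = -asin(C1*exp(-6*a))/3 + pi/3
 v(a) = asin(C1*exp(-6*a))/3


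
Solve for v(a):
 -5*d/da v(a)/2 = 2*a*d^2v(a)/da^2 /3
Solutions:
 v(a) = C1 + C2/a^(11/4)


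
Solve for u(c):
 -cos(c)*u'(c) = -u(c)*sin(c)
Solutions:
 u(c) = C1/cos(c)


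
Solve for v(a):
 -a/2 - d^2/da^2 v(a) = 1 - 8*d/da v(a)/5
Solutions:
 v(a) = C1 + C2*exp(8*a/5) + 5*a^2/32 + 105*a/128


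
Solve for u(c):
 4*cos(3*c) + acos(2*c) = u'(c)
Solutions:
 u(c) = C1 + c*acos(2*c) - sqrt(1 - 4*c^2)/2 + 4*sin(3*c)/3


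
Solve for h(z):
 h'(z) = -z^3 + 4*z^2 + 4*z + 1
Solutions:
 h(z) = C1 - z^4/4 + 4*z^3/3 + 2*z^2 + z


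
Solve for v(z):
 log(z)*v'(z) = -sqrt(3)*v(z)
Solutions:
 v(z) = C1*exp(-sqrt(3)*li(z))


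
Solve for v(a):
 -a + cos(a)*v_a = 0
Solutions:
 v(a) = C1 + Integral(a/cos(a), a)


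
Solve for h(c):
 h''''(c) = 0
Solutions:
 h(c) = C1 + C2*c + C3*c^2 + C4*c^3


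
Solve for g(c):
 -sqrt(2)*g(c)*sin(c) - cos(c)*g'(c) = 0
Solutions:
 g(c) = C1*cos(c)^(sqrt(2))


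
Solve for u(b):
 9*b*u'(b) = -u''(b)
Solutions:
 u(b) = C1 + C2*erf(3*sqrt(2)*b/2)


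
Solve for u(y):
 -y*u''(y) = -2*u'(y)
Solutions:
 u(y) = C1 + C2*y^3


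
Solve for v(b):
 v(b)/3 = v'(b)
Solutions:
 v(b) = C1*exp(b/3)


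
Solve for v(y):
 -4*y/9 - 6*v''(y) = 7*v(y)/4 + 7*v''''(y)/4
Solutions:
 v(y) = C1*sin(sqrt(7)*y*sqrt(12 - sqrt(95))/7) + C2*sin(sqrt(7)*y*sqrt(sqrt(95) + 12)/7) + C3*cos(sqrt(7)*y*sqrt(12 - sqrt(95))/7) + C4*cos(sqrt(7)*y*sqrt(sqrt(95) + 12)/7) - 16*y/63


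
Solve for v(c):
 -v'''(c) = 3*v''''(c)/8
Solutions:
 v(c) = C1 + C2*c + C3*c^2 + C4*exp(-8*c/3)


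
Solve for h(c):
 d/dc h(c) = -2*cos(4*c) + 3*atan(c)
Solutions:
 h(c) = C1 + 3*c*atan(c) - 3*log(c^2 + 1)/2 - sin(4*c)/2


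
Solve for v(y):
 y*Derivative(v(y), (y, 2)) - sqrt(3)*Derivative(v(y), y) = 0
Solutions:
 v(y) = C1 + C2*y^(1 + sqrt(3))


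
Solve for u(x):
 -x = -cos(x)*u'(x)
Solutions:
 u(x) = C1 + Integral(x/cos(x), x)


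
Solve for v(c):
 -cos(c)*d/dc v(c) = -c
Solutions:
 v(c) = C1 + Integral(c/cos(c), c)


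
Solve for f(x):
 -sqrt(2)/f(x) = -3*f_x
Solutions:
 f(x) = -sqrt(C1 + 6*sqrt(2)*x)/3
 f(x) = sqrt(C1 + 6*sqrt(2)*x)/3


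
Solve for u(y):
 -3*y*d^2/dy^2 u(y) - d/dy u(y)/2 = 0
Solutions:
 u(y) = C1 + C2*y^(5/6)


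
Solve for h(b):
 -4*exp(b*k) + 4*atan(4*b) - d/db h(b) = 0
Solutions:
 h(b) = C1 + 4*b*atan(4*b) - 4*Piecewise((exp(b*k)/k, Ne(k, 0)), (b, True)) - log(16*b^2 + 1)/2


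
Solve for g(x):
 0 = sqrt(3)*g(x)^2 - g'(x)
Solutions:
 g(x) = -1/(C1 + sqrt(3)*x)


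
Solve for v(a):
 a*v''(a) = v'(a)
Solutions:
 v(a) = C1 + C2*a^2


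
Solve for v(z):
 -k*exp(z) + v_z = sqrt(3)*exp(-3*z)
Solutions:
 v(z) = C1 + k*exp(z) - sqrt(3)*exp(-3*z)/3


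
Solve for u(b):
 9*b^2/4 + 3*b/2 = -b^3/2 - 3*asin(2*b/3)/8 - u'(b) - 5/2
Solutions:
 u(b) = C1 - b^4/8 - 3*b^3/4 - 3*b^2/4 - 3*b*asin(2*b/3)/8 - 5*b/2 - 3*sqrt(9 - 4*b^2)/16


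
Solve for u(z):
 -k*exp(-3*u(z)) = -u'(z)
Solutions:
 u(z) = log(C1 + 3*k*z)/3
 u(z) = log((-3^(1/3) - 3^(5/6)*I)*(C1 + k*z)^(1/3)/2)
 u(z) = log((-3^(1/3) + 3^(5/6)*I)*(C1 + k*z)^(1/3)/2)


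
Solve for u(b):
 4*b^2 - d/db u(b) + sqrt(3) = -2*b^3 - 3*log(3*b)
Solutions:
 u(b) = C1 + b^4/2 + 4*b^3/3 + 3*b*log(b) - 3*b + sqrt(3)*b + b*log(27)


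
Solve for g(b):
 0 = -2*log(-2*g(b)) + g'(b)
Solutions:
 -Integral(1/(log(-_y) + log(2)), (_y, g(b)))/2 = C1 - b


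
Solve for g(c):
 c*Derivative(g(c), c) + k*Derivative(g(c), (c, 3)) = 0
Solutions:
 g(c) = C1 + Integral(C2*airyai(c*(-1/k)^(1/3)) + C3*airybi(c*(-1/k)^(1/3)), c)


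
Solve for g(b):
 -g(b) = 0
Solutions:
 g(b) = 0


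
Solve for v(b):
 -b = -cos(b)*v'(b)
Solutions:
 v(b) = C1 + Integral(b/cos(b), b)


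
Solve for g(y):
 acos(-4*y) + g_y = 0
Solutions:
 g(y) = C1 - y*acos(-4*y) - sqrt(1 - 16*y^2)/4


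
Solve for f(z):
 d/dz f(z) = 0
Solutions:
 f(z) = C1


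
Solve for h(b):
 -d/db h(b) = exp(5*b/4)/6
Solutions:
 h(b) = C1 - 2*exp(5*b/4)/15


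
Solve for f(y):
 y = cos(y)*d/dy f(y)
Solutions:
 f(y) = C1 + Integral(y/cos(y), y)


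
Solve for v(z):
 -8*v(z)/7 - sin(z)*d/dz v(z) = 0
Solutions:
 v(z) = C1*(cos(z) + 1)^(4/7)/(cos(z) - 1)^(4/7)


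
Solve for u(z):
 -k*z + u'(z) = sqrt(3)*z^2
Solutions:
 u(z) = C1 + k*z^2/2 + sqrt(3)*z^3/3


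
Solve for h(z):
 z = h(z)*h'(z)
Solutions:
 h(z) = -sqrt(C1 + z^2)
 h(z) = sqrt(C1 + z^2)


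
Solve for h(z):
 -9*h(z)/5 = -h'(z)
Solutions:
 h(z) = C1*exp(9*z/5)


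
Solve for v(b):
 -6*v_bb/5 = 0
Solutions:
 v(b) = C1 + C2*b


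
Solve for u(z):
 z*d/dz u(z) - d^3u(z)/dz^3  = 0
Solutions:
 u(z) = C1 + Integral(C2*airyai(z) + C3*airybi(z), z)


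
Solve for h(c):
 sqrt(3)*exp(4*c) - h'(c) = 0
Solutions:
 h(c) = C1 + sqrt(3)*exp(4*c)/4


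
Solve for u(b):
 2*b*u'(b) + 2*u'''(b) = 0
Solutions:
 u(b) = C1 + Integral(C2*airyai(-b) + C3*airybi(-b), b)


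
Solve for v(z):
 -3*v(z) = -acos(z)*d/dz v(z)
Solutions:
 v(z) = C1*exp(3*Integral(1/acos(z), z))


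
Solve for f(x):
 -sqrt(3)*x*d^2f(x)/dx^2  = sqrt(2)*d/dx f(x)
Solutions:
 f(x) = C1 + C2*x^(1 - sqrt(6)/3)


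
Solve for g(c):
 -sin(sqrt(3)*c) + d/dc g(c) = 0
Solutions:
 g(c) = C1 - sqrt(3)*cos(sqrt(3)*c)/3


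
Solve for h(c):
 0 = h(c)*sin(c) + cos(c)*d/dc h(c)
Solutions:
 h(c) = C1*cos(c)


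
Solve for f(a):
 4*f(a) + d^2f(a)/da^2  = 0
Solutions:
 f(a) = C1*sin(2*a) + C2*cos(2*a)


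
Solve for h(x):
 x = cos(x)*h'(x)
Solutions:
 h(x) = C1 + Integral(x/cos(x), x)


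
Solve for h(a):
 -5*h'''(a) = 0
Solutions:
 h(a) = C1 + C2*a + C3*a^2


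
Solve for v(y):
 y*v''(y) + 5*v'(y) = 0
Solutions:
 v(y) = C1 + C2/y^4


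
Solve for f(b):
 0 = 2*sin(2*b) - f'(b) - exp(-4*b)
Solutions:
 f(b) = C1 - cos(2*b) + exp(-4*b)/4


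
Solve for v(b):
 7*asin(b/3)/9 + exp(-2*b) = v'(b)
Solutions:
 v(b) = C1 + 7*b*asin(b/3)/9 + 7*sqrt(9 - b^2)/9 - exp(-2*b)/2


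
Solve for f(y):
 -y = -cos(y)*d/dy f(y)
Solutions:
 f(y) = C1 + Integral(y/cos(y), y)


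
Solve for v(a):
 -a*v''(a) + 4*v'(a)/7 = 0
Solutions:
 v(a) = C1 + C2*a^(11/7)


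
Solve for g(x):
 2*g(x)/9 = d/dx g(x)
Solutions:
 g(x) = C1*exp(2*x/9)


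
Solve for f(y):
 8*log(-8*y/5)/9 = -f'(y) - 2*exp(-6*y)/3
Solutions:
 f(y) = C1 - 8*y*log(-y)/9 + 8*y*(-3*log(2) + 1 + log(5))/9 + exp(-6*y)/9


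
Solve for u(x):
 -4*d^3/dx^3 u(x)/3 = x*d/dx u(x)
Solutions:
 u(x) = C1 + Integral(C2*airyai(-6^(1/3)*x/2) + C3*airybi(-6^(1/3)*x/2), x)


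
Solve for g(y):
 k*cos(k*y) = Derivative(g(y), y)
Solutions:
 g(y) = C1 + sin(k*y)


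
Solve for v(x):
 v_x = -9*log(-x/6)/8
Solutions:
 v(x) = C1 - 9*x*log(-x)/8 + 9*x*(1 + log(6))/8


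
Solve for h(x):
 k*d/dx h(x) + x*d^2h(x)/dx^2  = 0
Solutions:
 h(x) = C1 + x^(1 - re(k))*(C2*sin(log(x)*Abs(im(k))) + C3*cos(log(x)*im(k)))


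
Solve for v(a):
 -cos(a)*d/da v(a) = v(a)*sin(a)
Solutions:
 v(a) = C1*cos(a)


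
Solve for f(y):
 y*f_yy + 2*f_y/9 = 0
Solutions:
 f(y) = C1 + C2*y^(7/9)


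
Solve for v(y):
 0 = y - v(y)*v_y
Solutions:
 v(y) = -sqrt(C1 + y^2)
 v(y) = sqrt(C1 + y^2)


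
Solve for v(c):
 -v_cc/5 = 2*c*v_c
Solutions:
 v(c) = C1 + C2*erf(sqrt(5)*c)


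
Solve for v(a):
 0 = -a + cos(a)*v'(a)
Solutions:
 v(a) = C1 + Integral(a/cos(a), a)


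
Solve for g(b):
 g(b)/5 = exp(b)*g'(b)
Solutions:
 g(b) = C1*exp(-exp(-b)/5)


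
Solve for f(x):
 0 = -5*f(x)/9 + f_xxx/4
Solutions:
 f(x) = C3*exp(60^(1/3)*x/3) + (C1*sin(20^(1/3)*3^(5/6)*x/6) + C2*cos(20^(1/3)*3^(5/6)*x/6))*exp(-60^(1/3)*x/6)


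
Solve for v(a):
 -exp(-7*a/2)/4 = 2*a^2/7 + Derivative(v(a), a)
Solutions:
 v(a) = C1 - 2*a^3/21 + exp(-7*a/2)/14


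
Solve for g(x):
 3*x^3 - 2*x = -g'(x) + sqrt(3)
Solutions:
 g(x) = C1 - 3*x^4/4 + x^2 + sqrt(3)*x


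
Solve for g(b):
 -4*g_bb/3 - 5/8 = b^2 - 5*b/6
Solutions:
 g(b) = C1 + C2*b - b^4/16 + 5*b^3/48 - 15*b^2/64


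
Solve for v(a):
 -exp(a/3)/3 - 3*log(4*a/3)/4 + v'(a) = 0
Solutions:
 v(a) = C1 + 3*a*log(a)/4 + 3*a*(-log(3) - 1 + 2*log(2))/4 + exp(a/3)


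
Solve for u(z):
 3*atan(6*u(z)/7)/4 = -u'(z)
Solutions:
 Integral(1/atan(6*_y/7), (_y, u(z))) = C1 - 3*z/4


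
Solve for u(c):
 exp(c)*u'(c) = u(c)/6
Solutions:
 u(c) = C1*exp(-exp(-c)/6)


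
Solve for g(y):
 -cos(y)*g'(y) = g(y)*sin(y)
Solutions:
 g(y) = C1*cos(y)


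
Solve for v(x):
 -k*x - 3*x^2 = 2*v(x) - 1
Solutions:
 v(x) = -k*x/2 - 3*x^2/2 + 1/2


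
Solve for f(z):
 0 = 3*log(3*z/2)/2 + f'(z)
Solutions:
 f(z) = C1 - 3*z*log(z)/2 - 3*z*log(3)/2 + 3*z*log(2)/2 + 3*z/2


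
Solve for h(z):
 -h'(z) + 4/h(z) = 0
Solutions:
 h(z) = -sqrt(C1 + 8*z)
 h(z) = sqrt(C1 + 8*z)


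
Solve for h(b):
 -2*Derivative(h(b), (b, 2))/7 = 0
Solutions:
 h(b) = C1 + C2*b


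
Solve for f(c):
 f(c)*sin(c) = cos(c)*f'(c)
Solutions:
 f(c) = C1/cos(c)


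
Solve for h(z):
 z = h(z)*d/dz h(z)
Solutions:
 h(z) = -sqrt(C1 + z^2)
 h(z) = sqrt(C1 + z^2)


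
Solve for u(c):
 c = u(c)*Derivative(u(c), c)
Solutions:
 u(c) = -sqrt(C1 + c^2)
 u(c) = sqrt(C1 + c^2)


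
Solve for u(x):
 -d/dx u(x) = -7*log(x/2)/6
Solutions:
 u(x) = C1 + 7*x*log(x)/6 - 7*x/6 - 7*x*log(2)/6


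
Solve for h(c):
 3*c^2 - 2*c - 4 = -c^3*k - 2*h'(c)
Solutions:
 h(c) = C1 - c^4*k/8 - c^3/2 + c^2/2 + 2*c


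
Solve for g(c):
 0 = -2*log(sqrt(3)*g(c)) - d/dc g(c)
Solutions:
 Integral(1/(2*log(_y) + log(3)), (_y, g(c))) = C1 - c


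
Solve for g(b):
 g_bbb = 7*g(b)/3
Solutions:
 g(b) = C3*exp(3^(2/3)*7^(1/3)*b/3) + (C1*sin(3^(1/6)*7^(1/3)*b/2) + C2*cos(3^(1/6)*7^(1/3)*b/2))*exp(-3^(2/3)*7^(1/3)*b/6)


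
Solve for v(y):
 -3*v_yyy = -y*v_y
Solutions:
 v(y) = C1 + Integral(C2*airyai(3^(2/3)*y/3) + C3*airybi(3^(2/3)*y/3), y)


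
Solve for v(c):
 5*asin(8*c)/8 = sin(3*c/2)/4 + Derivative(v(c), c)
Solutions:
 v(c) = C1 + 5*c*asin(8*c)/8 + 5*sqrt(1 - 64*c^2)/64 + cos(3*c/2)/6


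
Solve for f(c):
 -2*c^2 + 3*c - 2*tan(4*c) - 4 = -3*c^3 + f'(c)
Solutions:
 f(c) = C1 + 3*c^4/4 - 2*c^3/3 + 3*c^2/2 - 4*c + log(cos(4*c))/2


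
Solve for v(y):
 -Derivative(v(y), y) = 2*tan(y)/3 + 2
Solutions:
 v(y) = C1 - 2*y + 2*log(cos(y))/3


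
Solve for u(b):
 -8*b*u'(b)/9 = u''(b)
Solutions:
 u(b) = C1 + C2*erf(2*b/3)


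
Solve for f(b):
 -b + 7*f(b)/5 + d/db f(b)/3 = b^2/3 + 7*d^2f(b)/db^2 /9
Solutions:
 f(b) = C1*exp(3*b*(5 - sqrt(1005))/70) + C2*exp(3*b*(5 + sqrt(1005))/70) + 5*b^2/21 + 265*b/441 + 125/1029


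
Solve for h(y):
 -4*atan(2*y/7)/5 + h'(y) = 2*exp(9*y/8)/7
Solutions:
 h(y) = C1 + 4*y*atan(2*y/7)/5 + 16*exp(9*y/8)/63 - 7*log(4*y^2 + 49)/5


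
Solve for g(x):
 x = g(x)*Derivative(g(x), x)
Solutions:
 g(x) = -sqrt(C1 + x^2)
 g(x) = sqrt(C1 + x^2)


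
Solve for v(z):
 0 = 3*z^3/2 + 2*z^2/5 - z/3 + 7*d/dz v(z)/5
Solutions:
 v(z) = C1 - 15*z^4/56 - 2*z^3/21 + 5*z^2/42


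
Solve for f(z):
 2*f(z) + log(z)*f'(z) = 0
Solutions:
 f(z) = C1*exp(-2*li(z))


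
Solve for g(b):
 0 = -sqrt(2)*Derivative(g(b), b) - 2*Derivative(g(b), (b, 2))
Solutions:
 g(b) = C1 + C2*exp(-sqrt(2)*b/2)


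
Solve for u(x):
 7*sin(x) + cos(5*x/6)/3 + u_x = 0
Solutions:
 u(x) = C1 - 2*sin(5*x/6)/5 + 7*cos(x)


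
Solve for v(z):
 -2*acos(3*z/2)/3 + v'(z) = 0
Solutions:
 v(z) = C1 + 2*z*acos(3*z/2)/3 - 2*sqrt(4 - 9*z^2)/9


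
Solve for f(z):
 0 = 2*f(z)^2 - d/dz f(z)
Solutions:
 f(z) = -1/(C1 + 2*z)


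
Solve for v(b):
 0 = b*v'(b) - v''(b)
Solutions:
 v(b) = C1 + C2*erfi(sqrt(2)*b/2)


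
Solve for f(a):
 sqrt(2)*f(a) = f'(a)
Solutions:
 f(a) = C1*exp(sqrt(2)*a)


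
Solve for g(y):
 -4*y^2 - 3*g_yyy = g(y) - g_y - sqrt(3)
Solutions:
 g(y) = C1*exp(2^(1/3)*y*(2/(sqrt(77) + 9)^(1/3) + 2^(1/3)*(sqrt(77) + 9)^(1/3))/12)*sin(2^(1/3)*sqrt(3)*y*(-2^(1/3)*(sqrt(77) + 9)^(1/3) + 2/(sqrt(77) + 9)^(1/3))/12) + C2*exp(2^(1/3)*y*(2/(sqrt(77) + 9)^(1/3) + 2^(1/3)*(sqrt(77) + 9)^(1/3))/12)*cos(2^(1/3)*sqrt(3)*y*(-2^(1/3)*(sqrt(77) + 9)^(1/3) + 2/(sqrt(77) + 9)^(1/3))/12) + C3*exp(-2^(1/3)*y*(2/(sqrt(77) + 9)^(1/3) + 2^(1/3)*(sqrt(77) + 9)^(1/3))/6) - 4*y^2 - 8*y - 8 + sqrt(3)


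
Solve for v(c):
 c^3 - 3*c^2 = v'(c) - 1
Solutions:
 v(c) = C1 + c^4/4 - c^3 + c


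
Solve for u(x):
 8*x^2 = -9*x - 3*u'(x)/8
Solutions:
 u(x) = C1 - 64*x^3/9 - 12*x^2


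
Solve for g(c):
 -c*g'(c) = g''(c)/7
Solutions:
 g(c) = C1 + C2*erf(sqrt(14)*c/2)


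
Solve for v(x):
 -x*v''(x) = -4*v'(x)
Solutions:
 v(x) = C1 + C2*x^5


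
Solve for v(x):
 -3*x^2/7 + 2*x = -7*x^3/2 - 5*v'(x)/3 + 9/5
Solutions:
 v(x) = C1 - 21*x^4/40 + 3*x^3/35 - 3*x^2/5 + 27*x/25


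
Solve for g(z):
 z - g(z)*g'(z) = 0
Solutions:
 g(z) = -sqrt(C1 + z^2)
 g(z) = sqrt(C1 + z^2)


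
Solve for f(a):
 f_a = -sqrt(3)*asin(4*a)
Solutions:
 f(a) = C1 - sqrt(3)*(a*asin(4*a) + sqrt(1 - 16*a^2)/4)


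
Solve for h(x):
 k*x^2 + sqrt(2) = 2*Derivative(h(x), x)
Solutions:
 h(x) = C1 + k*x^3/6 + sqrt(2)*x/2


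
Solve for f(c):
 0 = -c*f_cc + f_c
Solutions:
 f(c) = C1 + C2*c^2


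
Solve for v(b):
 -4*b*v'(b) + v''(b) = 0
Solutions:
 v(b) = C1 + C2*erfi(sqrt(2)*b)


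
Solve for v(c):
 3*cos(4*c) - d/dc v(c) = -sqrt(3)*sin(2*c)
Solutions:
 v(c) = C1 + 3*sin(4*c)/4 - sqrt(3)*cos(2*c)/2


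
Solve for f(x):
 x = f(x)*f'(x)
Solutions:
 f(x) = -sqrt(C1 + x^2)
 f(x) = sqrt(C1 + x^2)


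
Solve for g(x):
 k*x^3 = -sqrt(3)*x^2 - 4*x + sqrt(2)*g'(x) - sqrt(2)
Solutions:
 g(x) = C1 + sqrt(2)*k*x^4/8 + sqrt(6)*x^3/6 + sqrt(2)*x^2 + x


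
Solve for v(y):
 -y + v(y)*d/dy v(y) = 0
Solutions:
 v(y) = -sqrt(C1 + y^2)
 v(y) = sqrt(C1 + y^2)


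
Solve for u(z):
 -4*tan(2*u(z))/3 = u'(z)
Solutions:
 u(z) = -asin(C1*exp(-8*z/3))/2 + pi/2
 u(z) = asin(C1*exp(-8*z/3))/2


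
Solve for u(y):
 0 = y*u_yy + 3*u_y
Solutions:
 u(y) = C1 + C2/y^2


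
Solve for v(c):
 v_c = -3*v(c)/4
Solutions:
 v(c) = C1*exp(-3*c/4)


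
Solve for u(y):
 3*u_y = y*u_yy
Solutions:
 u(y) = C1 + C2*y^4


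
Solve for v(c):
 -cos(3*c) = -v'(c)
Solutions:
 v(c) = C1 + sin(3*c)/3


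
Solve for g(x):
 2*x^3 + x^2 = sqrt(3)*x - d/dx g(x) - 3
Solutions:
 g(x) = C1 - x^4/2 - x^3/3 + sqrt(3)*x^2/2 - 3*x


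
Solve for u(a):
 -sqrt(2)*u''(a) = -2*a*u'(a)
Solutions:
 u(a) = C1 + C2*erfi(2^(3/4)*a/2)


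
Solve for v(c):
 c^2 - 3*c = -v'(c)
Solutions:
 v(c) = C1 - c^3/3 + 3*c^2/2


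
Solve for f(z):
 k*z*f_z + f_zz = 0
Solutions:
 f(z) = Piecewise((-sqrt(2)*sqrt(pi)*C1*erf(sqrt(2)*sqrt(k)*z/2)/(2*sqrt(k)) - C2, (k > 0) | (k < 0)), (-C1*z - C2, True))


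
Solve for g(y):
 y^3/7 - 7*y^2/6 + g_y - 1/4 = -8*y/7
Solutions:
 g(y) = C1 - y^4/28 + 7*y^3/18 - 4*y^2/7 + y/4


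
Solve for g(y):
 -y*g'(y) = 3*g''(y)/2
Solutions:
 g(y) = C1 + C2*erf(sqrt(3)*y/3)


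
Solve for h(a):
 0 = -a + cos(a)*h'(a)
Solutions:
 h(a) = C1 + Integral(a/cos(a), a)


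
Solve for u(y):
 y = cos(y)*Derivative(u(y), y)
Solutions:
 u(y) = C1 + Integral(y/cos(y), y)


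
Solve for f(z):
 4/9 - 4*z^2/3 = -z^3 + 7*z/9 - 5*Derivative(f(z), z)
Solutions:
 f(z) = C1 - z^4/20 + 4*z^3/45 + 7*z^2/90 - 4*z/45


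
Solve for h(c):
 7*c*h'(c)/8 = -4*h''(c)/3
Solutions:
 h(c) = C1 + C2*erf(sqrt(21)*c/8)


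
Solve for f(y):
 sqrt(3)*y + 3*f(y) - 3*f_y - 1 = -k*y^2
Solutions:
 f(y) = C1*exp(y) - k*y^2/3 - 2*k*y/3 - 2*k/3 - sqrt(3)*y/3 - sqrt(3)/3 + 1/3


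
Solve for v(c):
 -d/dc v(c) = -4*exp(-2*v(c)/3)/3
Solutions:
 v(c) = 3*log(-sqrt(C1 + 4*c)) - 3*log(3) + 3*log(2)/2
 v(c) = 3*log(C1 + 4*c)/2 - 3*log(3) + 3*log(2)/2


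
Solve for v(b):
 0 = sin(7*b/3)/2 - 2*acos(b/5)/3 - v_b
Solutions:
 v(b) = C1 - 2*b*acos(b/5)/3 + 2*sqrt(25 - b^2)/3 - 3*cos(7*b/3)/14


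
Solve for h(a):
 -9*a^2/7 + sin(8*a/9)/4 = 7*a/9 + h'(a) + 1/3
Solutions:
 h(a) = C1 - 3*a^3/7 - 7*a^2/18 - a/3 - 9*cos(8*a/9)/32


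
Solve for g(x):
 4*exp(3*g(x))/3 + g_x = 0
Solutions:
 g(x) = log((-1 - sqrt(3)*I)*(1/(C1 + 4*x))^(1/3)/2)
 g(x) = log((-1 + sqrt(3)*I)*(1/(C1 + 4*x))^(1/3)/2)
 g(x) = log(1/(C1 + 4*x))/3


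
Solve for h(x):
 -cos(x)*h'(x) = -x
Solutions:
 h(x) = C1 + Integral(x/cos(x), x)


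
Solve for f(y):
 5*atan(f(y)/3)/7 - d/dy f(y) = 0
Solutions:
 Integral(1/atan(_y/3), (_y, f(y))) = C1 + 5*y/7


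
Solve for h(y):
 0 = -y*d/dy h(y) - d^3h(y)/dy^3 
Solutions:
 h(y) = C1 + Integral(C2*airyai(-y) + C3*airybi(-y), y)


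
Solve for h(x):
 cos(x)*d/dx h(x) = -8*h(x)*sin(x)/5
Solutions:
 h(x) = C1*cos(x)^(8/5)


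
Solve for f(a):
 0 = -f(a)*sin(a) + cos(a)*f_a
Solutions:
 f(a) = C1/cos(a)


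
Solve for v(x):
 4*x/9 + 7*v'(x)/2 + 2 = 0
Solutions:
 v(x) = C1 - 4*x^2/63 - 4*x/7


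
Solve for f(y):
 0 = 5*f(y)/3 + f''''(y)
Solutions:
 f(y) = (C1*sin(sqrt(2)*3^(3/4)*5^(1/4)*y/6) + C2*cos(sqrt(2)*3^(3/4)*5^(1/4)*y/6))*exp(-sqrt(2)*3^(3/4)*5^(1/4)*y/6) + (C3*sin(sqrt(2)*3^(3/4)*5^(1/4)*y/6) + C4*cos(sqrt(2)*3^(3/4)*5^(1/4)*y/6))*exp(sqrt(2)*3^(3/4)*5^(1/4)*y/6)


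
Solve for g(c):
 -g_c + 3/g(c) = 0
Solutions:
 g(c) = -sqrt(C1 + 6*c)
 g(c) = sqrt(C1 + 6*c)


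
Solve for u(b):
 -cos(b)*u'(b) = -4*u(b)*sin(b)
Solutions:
 u(b) = C1/cos(b)^4


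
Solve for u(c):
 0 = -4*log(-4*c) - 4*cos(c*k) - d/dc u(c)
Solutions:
 u(c) = C1 - 4*c*log(-c) - 8*c*log(2) + 4*c - 4*Piecewise((sin(c*k)/k, Ne(k, 0)), (c, True))


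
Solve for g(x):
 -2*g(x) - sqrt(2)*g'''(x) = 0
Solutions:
 g(x) = C3*exp(-2^(1/6)*x) + (C1*sin(2^(1/6)*sqrt(3)*x/2) + C2*cos(2^(1/6)*sqrt(3)*x/2))*exp(2^(1/6)*x/2)


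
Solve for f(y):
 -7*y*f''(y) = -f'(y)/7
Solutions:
 f(y) = C1 + C2*y^(50/49)


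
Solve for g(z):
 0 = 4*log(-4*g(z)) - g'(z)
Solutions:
 -Integral(1/(log(-_y) + 2*log(2)), (_y, g(z)))/4 = C1 - z


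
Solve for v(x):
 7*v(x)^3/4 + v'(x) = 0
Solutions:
 v(x) = -sqrt(2)*sqrt(-1/(C1 - 7*x))
 v(x) = sqrt(2)*sqrt(-1/(C1 - 7*x))


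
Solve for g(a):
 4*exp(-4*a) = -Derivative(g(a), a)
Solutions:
 g(a) = C1 + exp(-4*a)


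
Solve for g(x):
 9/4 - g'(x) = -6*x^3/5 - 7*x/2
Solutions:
 g(x) = C1 + 3*x^4/10 + 7*x^2/4 + 9*x/4


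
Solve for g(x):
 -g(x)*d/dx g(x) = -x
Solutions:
 g(x) = -sqrt(C1 + x^2)
 g(x) = sqrt(C1 + x^2)


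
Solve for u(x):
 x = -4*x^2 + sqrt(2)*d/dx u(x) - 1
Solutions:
 u(x) = C1 + 2*sqrt(2)*x^3/3 + sqrt(2)*x^2/4 + sqrt(2)*x/2


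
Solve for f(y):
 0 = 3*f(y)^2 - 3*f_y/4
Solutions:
 f(y) = -1/(C1 + 4*y)


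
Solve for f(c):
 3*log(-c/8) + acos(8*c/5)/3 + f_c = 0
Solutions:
 f(c) = C1 - 3*c*log(-c) - c*acos(8*c/5)/3 + 3*c + 9*c*log(2) + sqrt(25 - 64*c^2)/24


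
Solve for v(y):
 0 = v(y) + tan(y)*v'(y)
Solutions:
 v(y) = C1/sin(y)


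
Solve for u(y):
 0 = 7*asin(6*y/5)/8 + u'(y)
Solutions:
 u(y) = C1 - 7*y*asin(6*y/5)/8 - 7*sqrt(25 - 36*y^2)/48


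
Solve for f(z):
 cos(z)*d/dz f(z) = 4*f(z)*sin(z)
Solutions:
 f(z) = C1/cos(z)^4


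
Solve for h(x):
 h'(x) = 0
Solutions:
 h(x) = C1


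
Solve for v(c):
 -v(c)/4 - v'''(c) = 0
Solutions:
 v(c) = C3*exp(-2^(1/3)*c/2) + (C1*sin(2^(1/3)*sqrt(3)*c/4) + C2*cos(2^(1/3)*sqrt(3)*c/4))*exp(2^(1/3)*c/4)


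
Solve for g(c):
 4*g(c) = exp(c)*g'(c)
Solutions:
 g(c) = C1*exp(-4*exp(-c))


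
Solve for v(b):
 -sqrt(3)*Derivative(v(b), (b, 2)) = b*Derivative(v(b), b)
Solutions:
 v(b) = C1 + C2*erf(sqrt(2)*3^(3/4)*b/6)


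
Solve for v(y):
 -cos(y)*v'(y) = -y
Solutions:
 v(y) = C1 + Integral(y/cos(y), y)


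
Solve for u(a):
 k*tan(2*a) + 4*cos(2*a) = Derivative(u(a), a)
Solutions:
 u(a) = C1 - k*log(cos(2*a))/2 + 2*sin(2*a)


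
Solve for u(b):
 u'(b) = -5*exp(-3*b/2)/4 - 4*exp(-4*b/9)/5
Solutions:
 u(b) = C1 + 5*exp(-3*b/2)/6 + 9*exp(-4*b/9)/5


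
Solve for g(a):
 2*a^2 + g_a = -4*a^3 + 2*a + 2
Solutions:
 g(a) = C1 - a^4 - 2*a^3/3 + a^2 + 2*a


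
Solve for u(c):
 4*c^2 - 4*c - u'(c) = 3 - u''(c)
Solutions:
 u(c) = C1 + C2*exp(c) + 4*c^3/3 + 2*c^2 + c


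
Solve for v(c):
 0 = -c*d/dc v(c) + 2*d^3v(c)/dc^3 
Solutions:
 v(c) = C1 + Integral(C2*airyai(2^(2/3)*c/2) + C3*airybi(2^(2/3)*c/2), c)


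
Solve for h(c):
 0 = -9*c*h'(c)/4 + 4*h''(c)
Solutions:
 h(c) = C1 + C2*erfi(3*sqrt(2)*c/8)


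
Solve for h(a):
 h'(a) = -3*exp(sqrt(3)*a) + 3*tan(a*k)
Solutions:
 h(a) = C1 + 3*Piecewise((-log(cos(a*k))/k, Ne(k, 0)), (0, True)) - sqrt(3)*exp(sqrt(3)*a)


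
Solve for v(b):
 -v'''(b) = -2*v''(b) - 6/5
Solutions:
 v(b) = C1 + C2*b + C3*exp(2*b) - 3*b^2/10


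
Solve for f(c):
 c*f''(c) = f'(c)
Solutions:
 f(c) = C1 + C2*c^2


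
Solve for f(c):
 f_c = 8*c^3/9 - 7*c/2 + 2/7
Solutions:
 f(c) = C1 + 2*c^4/9 - 7*c^2/4 + 2*c/7


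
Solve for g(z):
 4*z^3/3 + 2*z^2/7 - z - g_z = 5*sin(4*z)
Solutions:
 g(z) = C1 + z^4/3 + 2*z^3/21 - z^2/2 + 5*cos(4*z)/4


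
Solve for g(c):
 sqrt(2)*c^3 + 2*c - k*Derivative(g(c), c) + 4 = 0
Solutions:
 g(c) = C1 + sqrt(2)*c^4/(4*k) + c^2/k + 4*c/k


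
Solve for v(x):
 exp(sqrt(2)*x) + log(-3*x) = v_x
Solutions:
 v(x) = C1 + x*log(-x) + x*(-1 + log(3)) + sqrt(2)*exp(sqrt(2)*x)/2


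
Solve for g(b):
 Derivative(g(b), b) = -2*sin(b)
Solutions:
 g(b) = C1 + 2*cos(b)


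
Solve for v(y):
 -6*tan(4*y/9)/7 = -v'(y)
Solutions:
 v(y) = C1 - 27*log(cos(4*y/9))/14


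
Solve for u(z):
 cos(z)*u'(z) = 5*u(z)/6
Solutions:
 u(z) = C1*(sin(z) + 1)^(5/12)/(sin(z) - 1)^(5/12)


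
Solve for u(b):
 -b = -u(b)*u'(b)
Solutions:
 u(b) = -sqrt(C1 + b^2)
 u(b) = sqrt(C1 + b^2)


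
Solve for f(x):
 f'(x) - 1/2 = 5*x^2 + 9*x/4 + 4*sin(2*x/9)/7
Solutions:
 f(x) = C1 + 5*x^3/3 + 9*x^2/8 + x/2 - 18*cos(2*x/9)/7


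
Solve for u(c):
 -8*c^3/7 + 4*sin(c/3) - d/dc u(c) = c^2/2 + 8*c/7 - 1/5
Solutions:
 u(c) = C1 - 2*c^4/7 - c^3/6 - 4*c^2/7 + c/5 - 12*cos(c/3)


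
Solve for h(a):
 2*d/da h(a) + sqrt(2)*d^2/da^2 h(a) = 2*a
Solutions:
 h(a) = C1 + C2*exp(-sqrt(2)*a) + a^2/2 - sqrt(2)*a/2


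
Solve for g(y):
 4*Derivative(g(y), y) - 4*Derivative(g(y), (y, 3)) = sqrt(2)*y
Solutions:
 g(y) = C1 + C2*exp(-y) + C3*exp(y) + sqrt(2)*y^2/8


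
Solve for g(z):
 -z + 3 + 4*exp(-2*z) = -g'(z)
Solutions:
 g(z) = C1 + z^2/2 - 3*z + 2*exp(-2*z)


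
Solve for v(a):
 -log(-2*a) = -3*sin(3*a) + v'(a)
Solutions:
 v(a) = C1 - a*log(-a) - a*log(2) + a - cos(3*a)


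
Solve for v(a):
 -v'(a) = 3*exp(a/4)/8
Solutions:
 v(a) = C1 - 3*exp(a/4)/2


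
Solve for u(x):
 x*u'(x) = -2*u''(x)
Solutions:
 u(x) = C1 + C2*erf(x/2)


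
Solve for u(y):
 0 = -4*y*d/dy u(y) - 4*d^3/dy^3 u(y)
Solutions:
 u(y) = C1 + Integral(C2*airyai(-y) + C3*airybi(-y), y)


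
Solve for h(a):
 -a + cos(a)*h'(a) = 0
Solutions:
 h(a) = C1 + Integral(a/cos(a), a)


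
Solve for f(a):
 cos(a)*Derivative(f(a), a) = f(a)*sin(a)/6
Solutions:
 f(a) = C1/cos(a)^(1/6)


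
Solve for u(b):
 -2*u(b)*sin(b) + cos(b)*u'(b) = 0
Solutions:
 u(b) = C1/cos(b)^2


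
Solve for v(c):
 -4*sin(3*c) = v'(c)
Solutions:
 v(c) = C1 + 4*cos(3*c)/3


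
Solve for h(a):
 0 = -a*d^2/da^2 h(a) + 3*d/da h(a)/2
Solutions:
 h(a) = C1 + C2*a^(5/2)


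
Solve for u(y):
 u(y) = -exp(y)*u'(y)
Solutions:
 u(y) = C1*exp(exp(-y))


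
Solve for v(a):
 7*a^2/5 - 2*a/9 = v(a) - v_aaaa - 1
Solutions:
 v(a) = C1*exp(-a) + C2*exp(a) + C3*sin(a) + C4*cos(a) + 7*a^2/5 - 2*a/9 + 1


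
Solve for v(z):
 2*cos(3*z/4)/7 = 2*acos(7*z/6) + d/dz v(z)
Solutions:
 v(z) = C1 - 2*z*acos(7*z/6) + 2*sqrt(36 - 49*z^2)/7 + 8*sin(3*z/4)/21


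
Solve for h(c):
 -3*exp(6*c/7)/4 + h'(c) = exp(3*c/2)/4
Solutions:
 h(c) = C1 + 7*exp(6*c/7)/8 + exp(3*c/2)/6


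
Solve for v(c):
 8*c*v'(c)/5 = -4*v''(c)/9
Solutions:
 v(c) = C1 + C2*erf(3*sqrt(5)*c/5)


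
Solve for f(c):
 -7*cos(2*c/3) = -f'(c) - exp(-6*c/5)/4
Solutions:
 f(c) = C1 + 21*sin(2*c/3)/2 + 5*exp(-6*c/5)/24


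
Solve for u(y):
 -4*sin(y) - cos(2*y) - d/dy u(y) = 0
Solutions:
 u(y) = C1 - sin(2*y)/2 + 4*cos(y)


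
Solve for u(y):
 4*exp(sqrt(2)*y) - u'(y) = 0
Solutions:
 u(y) = C1 + 2*sqrt(2)*exp(sqrt(2)*y)


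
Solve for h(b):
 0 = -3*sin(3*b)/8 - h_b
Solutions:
 h(b) = C1 + cos(3*b)/8


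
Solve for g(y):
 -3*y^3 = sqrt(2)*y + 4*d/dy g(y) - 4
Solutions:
 g(y) = C1 - 3*y^4/16 - sqrt(2)*y^2/8 + y


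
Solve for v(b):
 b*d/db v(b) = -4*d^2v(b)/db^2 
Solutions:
 v(b) = C1 + C2*erf(sqrt(2)*b/4)


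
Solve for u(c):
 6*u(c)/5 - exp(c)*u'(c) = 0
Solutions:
 u(c) = C1*exp(-6*exp(-c)/5)


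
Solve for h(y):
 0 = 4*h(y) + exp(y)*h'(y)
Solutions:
 h(y) = C1*exp(4*exp(-y))


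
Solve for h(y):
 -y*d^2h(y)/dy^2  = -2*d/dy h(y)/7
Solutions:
 h(y) = C1 + C2*y^(9/7)


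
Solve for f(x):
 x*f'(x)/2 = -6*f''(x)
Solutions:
 f(x) = C1 + C2*erf(sqrt(6)*x/12)


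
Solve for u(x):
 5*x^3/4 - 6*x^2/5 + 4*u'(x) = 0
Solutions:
 u(x) = C1 - 5*x^4/64 + x^3/10


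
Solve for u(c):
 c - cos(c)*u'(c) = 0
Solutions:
 u(c) = C1 + Integral(c/cos(c), c)


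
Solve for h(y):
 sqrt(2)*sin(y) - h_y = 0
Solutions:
 h(y) = C1 - sqrt(2)*cos(y)
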